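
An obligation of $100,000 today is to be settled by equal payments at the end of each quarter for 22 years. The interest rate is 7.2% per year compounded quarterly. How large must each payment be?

Level ordinary annuity; solve PV = PMT × [(1 − (1+r)^−n)/r] for PMT.
Periodic rate r = 0.072/4 per quarter; n is counted in quarters.
With n = 88: PMT = 100,000 / ([(1 − (1+r)^−n)/r]) = $2,272.91

$2,272.91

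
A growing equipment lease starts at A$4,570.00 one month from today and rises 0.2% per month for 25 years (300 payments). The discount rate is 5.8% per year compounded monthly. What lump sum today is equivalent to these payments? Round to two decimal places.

Periodic rate r = 0.058/12 per month; n is counted in months.
Growing ordinary annuity: PV = PMT₁ × [1 − ((1+g)/(1+r))^n] / (r − g) = 4,570 × [1 − ((1+0.002)/(1+r))^300] / (r − 0.002) = A$921,548.23.

A$921,548.23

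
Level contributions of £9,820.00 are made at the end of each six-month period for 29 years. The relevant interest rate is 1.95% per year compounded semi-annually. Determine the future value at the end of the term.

This is an ordinary annuity: 58 deposits of £9,820.00 at the end of each six-month period.
Periodic rate r = 0.0195/2 per half-year; n is counted in half-years.
FV = PMT × [((1+r)^n − 1)/r] = 9,820 × [(1+r)^58 − 1] / r = £760,936.94

£760,936.94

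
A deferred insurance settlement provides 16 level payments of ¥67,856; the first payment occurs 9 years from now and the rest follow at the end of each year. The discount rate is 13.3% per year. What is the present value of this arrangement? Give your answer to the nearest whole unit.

Ordinary annuity of 16 payments, first payment at period 9.
Periodic rate r = 0.133 per year.
The ordinary-annuity PV formula values the stream one period before the first payment (period 8); discount that back 8 periods:
PV₀ = 67,856 × [1 − (1+r)^−16] / r × (1+r)^−8 = ¥162,406

¥162,406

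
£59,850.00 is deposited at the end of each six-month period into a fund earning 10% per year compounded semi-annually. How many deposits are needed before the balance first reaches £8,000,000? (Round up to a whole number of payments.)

Periodic rate r = 0.1/2 per half-year; n is counted in half-years.
Ordinary annuity FV: 8,000,000 = 59,850 × [((1+r)^n − 1)/r].
(1+r)^n = 1 + 8,000,000 × r / 59,850, so n = ln(1 + 8,000,000·r/59,850) / ln(1+r) = 41.79.
Round up to a whole number of payments: n = 42.

42 payments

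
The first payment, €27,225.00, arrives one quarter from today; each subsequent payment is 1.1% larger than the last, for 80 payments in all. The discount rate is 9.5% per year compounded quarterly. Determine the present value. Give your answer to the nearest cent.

€1,351,797.78

Periodic rate r = 0.095/4 per quarter; n is counted in quarters.
Growing ordinary annuity: PV = PMT₁ × [1 − ((1+g)/(1+r))^n] / (r − g) = 27,225 × [1 − ((1+0.011)/(1+r))^80] / (r − 0.011) = €1,351,797.78.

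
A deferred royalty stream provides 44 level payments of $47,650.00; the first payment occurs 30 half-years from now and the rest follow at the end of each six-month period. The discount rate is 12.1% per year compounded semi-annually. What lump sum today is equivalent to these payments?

Ordinary annuity of 44 payments, first payment at period 30.
Periodic rate r = 0.121/2 per half-year; n is counted in half-years.
The ordinary-annuity PV formula values the stream one period before the first payment (period 29); discount that back 29 periods:
PV₀ = 47,650 × [1 − (1+r)^−44] / r × (1+r)^−29 = $132,568.07

$132,568.07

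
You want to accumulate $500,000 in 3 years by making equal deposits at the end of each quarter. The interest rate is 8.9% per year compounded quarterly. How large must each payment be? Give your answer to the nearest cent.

Level ordinary annuity; solve FV = PMT × [((1+r)^n − 1)/r] for PMT.
Periodic rate r = 0.089/4 per quarter; n is counted in quarters.
With n = 12: PMT = 500,000 / ([((1+r)^n − 1)/r]) = $36,810.54

$36,810.54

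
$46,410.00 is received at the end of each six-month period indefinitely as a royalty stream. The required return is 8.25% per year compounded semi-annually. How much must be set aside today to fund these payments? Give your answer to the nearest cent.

$1,125,090.91

Periodic rate r = 0.0825/2 per half-year.
Level perpetuity: PV = PMT / r = 46,410 / (0.0825/2) = $1,125,090.91.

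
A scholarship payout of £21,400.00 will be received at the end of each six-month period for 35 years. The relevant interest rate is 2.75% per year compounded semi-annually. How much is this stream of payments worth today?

This is an ordinary annuity: 70 payments of £21,400.00 at the end of each six-month period.
Periodic rate r = 0.0275/2 per half-year; n is counted in half-years.
PV = PMT × [(1 − (1+r)^−n)/r] = 21,400 × [1 − (1+r)^−70] / r = £958,020.42

£958,020.42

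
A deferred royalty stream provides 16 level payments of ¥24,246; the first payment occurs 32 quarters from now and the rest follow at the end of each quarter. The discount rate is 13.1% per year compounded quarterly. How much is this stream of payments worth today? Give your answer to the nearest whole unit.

Ordinary annuity of 16 payments, first payment at period 32.
Periodic rate r = 0.131/4 per quarter; n is counted in quarters.
The ordinary-annuity PV formula values the stream one period before the first payment (period 31); discount that back 31 periods:
PV₀ = 24,246 × [1 − (1+r)^−16] / r × (1+r)^−31 = ¥109,832

¥109,832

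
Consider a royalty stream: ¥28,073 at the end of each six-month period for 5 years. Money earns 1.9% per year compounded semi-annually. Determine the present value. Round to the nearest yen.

This is an ordinary annuity: 10 payments of ¥28,073 at the end of each six-month period.
Periodic rate r = 0.019/2 per half-year; n is counted in half-years.
PV = PMT × [(1 − (1+r)^−n)/r] = 28,073 × [1 − (1+r)^−10] / r = ¥266,602

¥266,602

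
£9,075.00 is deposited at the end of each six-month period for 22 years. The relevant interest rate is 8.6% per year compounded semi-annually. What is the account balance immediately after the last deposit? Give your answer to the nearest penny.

This is an ordinary annuity: 44 deposits of £9,075.00 at the end of each six-month period.
Periodic rate r = 0.086/2 per half-year; n is counted in half-years.
FV = PMT × [((1+r)^n − 1)/r] = 9,075 × [(1+r)^44 − 1] / r = £1,134,466.03

£1,134,466.03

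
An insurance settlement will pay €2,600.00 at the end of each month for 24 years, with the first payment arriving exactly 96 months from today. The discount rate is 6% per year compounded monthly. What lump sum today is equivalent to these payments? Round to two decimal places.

Ordinary annuity of 288 payments, first payment at period 96.
Periodic rate r = 0.06/12 per month; n is counted in months.
The ordinary-annuity PV formula values the stream one period before the first payment (period 95); discount that back 95 periods:
PV₀ = 2,600 × [1 − (1+r)^−288] / r × (1+r)^−95 = €246,778.98

€246,778.98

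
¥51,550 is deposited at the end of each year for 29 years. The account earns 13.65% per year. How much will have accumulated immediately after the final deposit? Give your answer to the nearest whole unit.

¥15,061,011

This is an ordinary annuity: 29 deposits of ¥51,550 at the end of each year.
Periodic rate r = 0.1365 per year.
FV = PMT × [((1+r)^n − 1)/r] = 51,550 × [(1+r)^29 − 1] / r = ¥15,061,011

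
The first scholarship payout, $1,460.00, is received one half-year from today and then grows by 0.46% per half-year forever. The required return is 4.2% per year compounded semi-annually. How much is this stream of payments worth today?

Periodic rate r = 0.042/2 per half-year.
Growing perpetuity (Gordon): PV = PMT₁ / (r − g) = 1,460 / (r − 0.0046) = $89,024.39.

$89,024.39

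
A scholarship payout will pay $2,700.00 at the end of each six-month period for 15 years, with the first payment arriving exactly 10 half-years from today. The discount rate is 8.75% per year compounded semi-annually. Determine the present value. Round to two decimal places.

$30,359.80

Ordinary annuity of 30 payments, first payment at period 10.
Periodic rate r = 0.0875/2 per half-year; n is counted in half-years.
The ordinary-annuity PV formula values the stream one period before the first payment (period 9); discount that back 9 periods:
PV₀ = 2,700 × [1 − (1+r)^−30] / r × (1+r)^−9 = $30,359.80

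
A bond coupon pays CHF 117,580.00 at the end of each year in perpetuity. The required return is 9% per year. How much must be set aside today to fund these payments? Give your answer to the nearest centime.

CHF 1,306,444.44

Periodic rate r = 0.09 per year.
Level perpetuity: PV = PMT / r = 117,580 / (0.09) = CHF 1,306,444.44.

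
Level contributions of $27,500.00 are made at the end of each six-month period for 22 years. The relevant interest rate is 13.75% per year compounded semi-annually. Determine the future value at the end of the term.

$7,057,780.75

This is an ordinary annuity: 44 deposits of $27,500.00 at the end of each six-month period.
Periodic rate r = 0.1375/2 per half-year; n is counted in half-years.
FV = PMT × [((1+r)^n − 1)/r] = 27,500 × [(1+r)^44 − 1] / r = $7,057,780.75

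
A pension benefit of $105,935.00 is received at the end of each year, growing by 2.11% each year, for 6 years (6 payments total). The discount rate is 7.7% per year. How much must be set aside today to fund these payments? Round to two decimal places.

Periodic rate r = 0.077 per year.
Growing ordinary annuity: PV = PMT₁ × [1 − ((1+g)/(1+r))^n] / (r − g) = 105,935 × [1 − ((1+0.0211)/(1+r))^6] / (r − 0.0211) = $518,685.46.

$518,685.46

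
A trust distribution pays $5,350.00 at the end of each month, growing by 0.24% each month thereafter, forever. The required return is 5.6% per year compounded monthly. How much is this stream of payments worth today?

Periodic rate r = 0.056/12 per month.
Growing perpetuity (Gordon): PV = PMT₁ / (r − g) = 5,350 / (r − 0.0024) = $2,360,294.12.

$2,360,294.12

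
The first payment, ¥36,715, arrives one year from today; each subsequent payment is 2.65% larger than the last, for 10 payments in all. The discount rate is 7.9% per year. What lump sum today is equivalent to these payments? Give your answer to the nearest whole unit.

¥274,656

Periodic rate r = 0.079 per year.
Growing ordinary annuity: PV = PMT₁ × [1 − ((1+g)/(1+r))^n] / (r − g) = 36,715 × [1 − ((1+0.0265)/(1+r))^10] / (r − 0.0265) = ¥274,656.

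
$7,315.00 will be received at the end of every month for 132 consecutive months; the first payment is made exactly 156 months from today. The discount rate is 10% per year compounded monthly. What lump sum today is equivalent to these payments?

$161,426.56

Ordinary annuity of 132 payments, first payment at period 156.
Periodic rate r = 0.1/12 per month; n is counted in months.
The ordinary-annuity PV formula values the stream one period before the first payment (period 155); discount that back 155 periods:
PV₀ = 7,315 × [1 − (1+r)^−132] / r × (1+r)^−155 = $161,426.56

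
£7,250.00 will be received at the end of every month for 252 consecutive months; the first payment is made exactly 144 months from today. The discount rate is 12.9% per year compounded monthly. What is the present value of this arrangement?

£136,297.54

Ordinary annuity of 252 payments, first payment at period 144.
Periodic rate r = 0.129/12 per month; n is counted in months.
The ordinary-annuity PV formula values the stream one period before the first payment (period 143); discount that back 143 periods:
PV₀ = 7,250 × [1 − (1+r)^−252] / r × (1+r)^−143 = £136,297.54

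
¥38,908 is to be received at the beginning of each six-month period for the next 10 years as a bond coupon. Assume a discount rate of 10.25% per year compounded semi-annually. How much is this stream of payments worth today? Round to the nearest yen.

¥504,370

This is an annuity due: 20 payments of ¥38,908 at the beginning of each six-month period.
Periodic rate r = 0.1025/2 per half-year; n is counted in half-years.
PV = PMT × [(1 − (1+r)^−n)/r] × (1+r) = 38,908 × [1 − (1+r)^−20] / r × (1+r) = ¥504,370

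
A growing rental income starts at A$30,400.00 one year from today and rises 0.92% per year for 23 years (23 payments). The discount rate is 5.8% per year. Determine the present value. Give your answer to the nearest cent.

A$412,689.22

Periodic rate r = 0.058 per year.
Growing ordinary annuity: PV = PMT₁ × [1 − ((1+g)/(1+r))^n] / (r − g) = 30,400 × [1 − ((1+0.0092)/(1+r))^23] / (r − 0.0092) = A$412,689.22.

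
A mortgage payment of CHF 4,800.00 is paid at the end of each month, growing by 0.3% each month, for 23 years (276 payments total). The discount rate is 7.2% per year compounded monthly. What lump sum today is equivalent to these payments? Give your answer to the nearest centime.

Periodic rate r = 0.072/12 per month; n is counted in months.
Growing ordinary annuity: PV = PMT₁ × [1 − ((1+g)/(1+r))^n] / (r − g) = 4,800 × [1 − ((1+0.003)/(1+r))^276] / (r − 0.003) = CHF 898,326.92.

CHF 898,326.92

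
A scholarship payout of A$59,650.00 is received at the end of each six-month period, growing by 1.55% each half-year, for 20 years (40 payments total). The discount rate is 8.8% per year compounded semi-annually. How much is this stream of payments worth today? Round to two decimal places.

A$1,401,242.68

Periodic rate r = 0.088/2 per half-year; n is counted in half-years.
Growing ordinary annuity: PV = PMT₁ × [1 − ((1+g)/(1+r))^n] / (r − g) = 59,650 × [1 − ((1+0.0155)/(1+r))^40] / (r − 0.0155) = A$1,401,242.68.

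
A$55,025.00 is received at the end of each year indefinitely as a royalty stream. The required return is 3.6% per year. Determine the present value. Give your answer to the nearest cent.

A$1,528,472.22

Periodic rate r = 0.036 per year.
Level perpetuity: PV = PMT / r = 55,025 / (0.036) = A$1,528,472.22.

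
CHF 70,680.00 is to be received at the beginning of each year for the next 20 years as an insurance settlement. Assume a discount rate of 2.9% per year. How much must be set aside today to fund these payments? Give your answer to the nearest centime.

CHF 1,092,106.66

This is an annuity due: 20 payments of CHF 70,680.00 at the beginning of each year.
Periodic rate r = 0.029 per year.
PV = PMT × [(1 − (1+r)^−n)/r] × (1+r) = 70,680 × [1 − (1+r)^−20] / r × (1+r) = CHF 1,092,106.66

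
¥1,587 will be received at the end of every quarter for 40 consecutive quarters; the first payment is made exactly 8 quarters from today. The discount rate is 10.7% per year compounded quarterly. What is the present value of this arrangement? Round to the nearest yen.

Ordinary annuity of 40 payments, first payment at period 8.
Periodic rate r = 0.107/4 per quarter; n is counted in quarters.
The ordinary-annuity PV formula values the stream one period before the first payment (period 7); discount that back 7 periods:
PV₀ = 1,587 × [1 − (1+r)^−40] / r × (1+r)^−7 = ¥32,162

¥32,162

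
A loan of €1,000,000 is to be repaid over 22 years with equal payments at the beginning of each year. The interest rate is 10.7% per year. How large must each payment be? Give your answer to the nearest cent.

Level annuity due; solve PV = PMT × [(1 − (1+r)^−n)/r] × (1+r) for PMT.
Periodic rate r = 0.107 per year.
With n = 22: PMT = 1,000,000 / ([(1 − (1+r)^−n)/r] × (1+r)) = €108,220.39

€108,220.39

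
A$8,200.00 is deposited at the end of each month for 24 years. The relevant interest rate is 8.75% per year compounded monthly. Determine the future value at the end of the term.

This is an ordinary annuity: 288 deposits of A$8,200.00 at the end of each month.
Periodic rate r = 0.0875/12 per month; n is counted in months.
FV = PMT × [((1+r)^n − 1)/r] = 8,200 × [(1+r)^288 − 1] / r = A$7,989,165.03

A$7,989,165.03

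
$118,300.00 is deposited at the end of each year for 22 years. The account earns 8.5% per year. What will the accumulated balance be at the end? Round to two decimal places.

This is an ordinary annuity: 22 deposits of $118,300.00 at the end of each year.
Periodic rate r = 0.085 per year.
FV = PMT × [((1+r)^n − 1)/r] = 118,300 × [(1+r)^22 − 1] / r = $6,983,914.96

$6,983,914.96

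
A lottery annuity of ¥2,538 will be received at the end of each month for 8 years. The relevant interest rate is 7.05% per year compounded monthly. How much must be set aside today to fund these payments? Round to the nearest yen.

This is an ordinary annuity: 96 payments of ¥2,538 at the end of each month.
Periodic rate r = 0.0705/12 per month; n is counted in months.
PV = PMT × [(1 − (1+r)^−n)/r] = 2,538 × [1 − (1+r)^−96] / r = ¥185,817

¥185,817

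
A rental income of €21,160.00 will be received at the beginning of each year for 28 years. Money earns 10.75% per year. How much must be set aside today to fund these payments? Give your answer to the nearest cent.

This is an annuity due: 28 payments of €21,160.00 at the beginning of each year.
Periodic rate r = 0.1075 per year.
PV = PMT × [(1 − (1+r)^−n)/r] × (1+r) = 21,160 × [1 − (1+r)^−28] / r × (1+r) = €205,499.62

€205,499.62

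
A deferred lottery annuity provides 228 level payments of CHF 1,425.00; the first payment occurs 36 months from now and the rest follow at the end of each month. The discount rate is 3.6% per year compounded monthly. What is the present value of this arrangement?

Ordinary annuity of 228 payments, first payment at period 36.
Periodic rate r = 0.036/12 per month; n is counted in months.
The ordinary-annuity PV formula values the stream one period before the first payment (period 35); discount that back 35 periods:
PV₀ = 1,425 × [1 − (1+r)^−228] / r × (1+r)^−35 = CHF 211,674.38

CHF 211,674.38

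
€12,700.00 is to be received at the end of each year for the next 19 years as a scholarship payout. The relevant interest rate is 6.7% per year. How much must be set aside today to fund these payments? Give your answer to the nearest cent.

This is an ordinary annuity: 19 payments of €12,700.00 at the end of each year.
Periodic rate r = 0.067 per year.
PV = PMT × [(1 − (1+r)^−n)/r] = 12,700 × [1 − (1+r)^−19] / r = €134,267.54

€134,267.54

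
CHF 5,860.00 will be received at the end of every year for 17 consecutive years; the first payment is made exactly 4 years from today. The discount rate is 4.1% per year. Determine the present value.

Ordinary annuity of 17 payments, first payment at period 4.
Periodic rate r = 0.041 per year.
The ordinary-annuity PV formula values the stream one period before the first payment (period 3); discount that back 3 periods:
PV₀ = 5,860 × [1 − (1+r)^−17] / r × (1+r)^−3 = CHF 62,707.52

CHF 62,707.52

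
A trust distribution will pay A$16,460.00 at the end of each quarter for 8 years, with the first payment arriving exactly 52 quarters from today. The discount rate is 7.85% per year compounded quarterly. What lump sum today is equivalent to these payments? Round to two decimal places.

A$144,150.95

Ordinary annuity of 32 payments, first payment at period 52.
Periodic rate r = 0.0785/4 per quarter; n is counted in quarters.
The ordinary-annuity PV formula values the stream one period before the first payment (period 51); discount that back 51 periods:
PV₀ = 16,460 × [1 − (1+r)^−32] / r × (1+r)^−51 = A$144,150.95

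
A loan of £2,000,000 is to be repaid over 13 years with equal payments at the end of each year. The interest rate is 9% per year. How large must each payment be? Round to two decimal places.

£267,133.12

Level ordinary annuity; solve PV = PMT × [(1 − (1+r)^−n)/r] for PMT.
Periodic rate r = 0.09 per year.
With n = 13: PMT = 2,000,000 / ([(1 − (1+r)^−n)/r]) = £267,133.12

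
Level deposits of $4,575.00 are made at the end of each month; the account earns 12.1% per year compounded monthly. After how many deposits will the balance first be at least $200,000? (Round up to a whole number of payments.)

37 payments

Periodic rate r = 0.121/12 per month; n is counted in months.
Ordinary annuity FV: 200,000 = 4,575 × [((1+r)^n − 1)/r].
(1+r)^n = 1 + 200,000 × r / 4,575, so n = ln(1 + 200,000·r/4,575) / ln(1+r) = 36.40.
Round up to a whole number of payments: n = 37.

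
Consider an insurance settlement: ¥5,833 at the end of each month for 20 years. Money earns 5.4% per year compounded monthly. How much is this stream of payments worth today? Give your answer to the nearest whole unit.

¥854,963

This is an ordinary annuity: 240 payments of ¥5,833 at the end of each month.
Periodic rate r = 0.054/12 per month; n is counted in months.
PV = PMT × [(1 − (1+r)^−n)/r] = 5,833 × [1 − (1+r)^−240] / r = ¥854,963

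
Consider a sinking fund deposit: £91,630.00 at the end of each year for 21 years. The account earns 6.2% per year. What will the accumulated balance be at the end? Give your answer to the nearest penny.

This is an ordinary annuity: 21 deposits of £91,630.00 at the end of each year.
Periodic rate r = 0.062 per year.
FV = PMT × [((1+r)^n − 1)/r] = 91,630 × [(1+r)^21 − 1] / r = £3,749,197.26

£3,749,197.26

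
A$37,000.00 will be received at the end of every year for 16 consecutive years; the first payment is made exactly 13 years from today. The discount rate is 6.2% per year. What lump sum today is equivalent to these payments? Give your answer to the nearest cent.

A$179,200.28

Ordinary annuity of 16 payments, first payment at period 13.
Periodic rate r = 0.062 per year.
The ordinary-annuity PV formula values the stream one period before the first payment (period 12); discount that back 12 periods:
PV₀ = 37,000 × [1 − (1+r)^−16] / r × (1+r)^−12 = A$179,200.28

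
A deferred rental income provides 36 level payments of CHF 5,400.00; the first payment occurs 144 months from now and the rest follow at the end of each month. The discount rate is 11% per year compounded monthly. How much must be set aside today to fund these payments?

Ordinary annuity of 36 payments, first payment at period 144.
Periodic rate r = 0.11/12 per month; n is counted in months.
The ordinary-annuity PV formula values the stream one period before the first payment (period 143); discount that back 143 periods:
PV₀ = 5,400 × [1 − (1+r)^−36] / r × (1+r)^−143 = CHF 44,734.01

CHF 44,734.01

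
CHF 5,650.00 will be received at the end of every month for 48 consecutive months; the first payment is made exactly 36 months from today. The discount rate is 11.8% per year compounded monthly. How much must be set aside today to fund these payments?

CHF 152,902.82

Ordinary annuity of 48 payments, first payment at period 36.
Periodic rate r = 0.118/12 per month; n is counted in months.
The ordinary-annuity PV formula values the stream one period before the first payment (period 35); discount that back 35 periods:
PV₀ = 5,650 × [1 − (1+r)^−48] / r × (1+r)^−35 = CHF 152,902.82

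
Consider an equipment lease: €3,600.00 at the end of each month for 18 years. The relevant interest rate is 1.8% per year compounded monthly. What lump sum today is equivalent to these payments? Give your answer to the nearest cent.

€663,777.99

This is an ordinary annuity: 216 payments of €3,600.00 at the end of each month.
Periodic rate r = 0.018/12 per month; n is counted in months.
PV = PMT × [(1 − (1+r)^−n)/r] = 3,600 × [1 − (1+r)^−216] / r = €663,777.99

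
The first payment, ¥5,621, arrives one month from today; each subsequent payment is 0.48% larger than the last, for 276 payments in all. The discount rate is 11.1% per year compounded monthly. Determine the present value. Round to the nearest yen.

¥890,091

Periodic rate r = 0.111/12 per month; n is counted in months.
Growing ordinary annuity: PV = PMT₁ × [1 − ((1+g)/(1+r))^n] / (r − g) = 5,621 × [1 − ((1+0.0048)/(1+r))^276] / (r − 0.0048) = ¥890,091.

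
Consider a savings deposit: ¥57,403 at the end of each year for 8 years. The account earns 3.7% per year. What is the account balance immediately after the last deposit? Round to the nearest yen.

This is an ordinary annuity: 8 deposits of ¥57,403 at the end of each year.
Periodic rate r = 0.037 per year.
FV = PMT × [((1+r)^n − 1)/r] = 57,403 × [(1+r)^8 − 1] / r = ¥523,304

¥523,304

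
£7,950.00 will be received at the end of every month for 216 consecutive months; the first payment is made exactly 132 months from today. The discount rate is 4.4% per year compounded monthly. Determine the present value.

Ordinary annuity of 216 payments, first payment at period 132.
Periodic rate r = 0.044/12 per month; n is counted in months.
The ordinary-annuity PV formula values the stream one period before the first payment (period 131); discount that back 131 periods:
PV₀ = 7,950 × [1 − (1+r)^−216] / r × (1+r)^−131 = £733,476.35

£733,476.35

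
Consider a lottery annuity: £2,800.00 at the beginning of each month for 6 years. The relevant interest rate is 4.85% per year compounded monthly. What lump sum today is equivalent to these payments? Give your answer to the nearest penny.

£175,318.89

This is an annuity due: 72 payments of £2,800.00 at the beginning of each month.
Periodic rate r = 0.0485/12 per month; n is counted in months.
PV = PMT × [(1 − (1+r)^−n)/r] × (1+r) = 2,800 × [1 − (1+r)^−72] / r × (1+r) = £175,318.89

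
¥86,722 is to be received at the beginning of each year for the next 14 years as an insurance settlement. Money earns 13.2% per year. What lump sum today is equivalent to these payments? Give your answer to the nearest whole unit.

¥612,622

This is an annuity due: 14 payments of ¥86,722 at the beginning of each year.
Periodic rate r = 0.132 per year.
PV = PMT × [(1 − (1+r)^−n)/r] × (1+r) = 86,722 × [1 − (1+r)^−14] / r × (1+r) = ¥612,622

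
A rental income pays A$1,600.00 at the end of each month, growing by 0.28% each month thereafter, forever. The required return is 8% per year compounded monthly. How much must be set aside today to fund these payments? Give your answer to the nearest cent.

Periodic rate r = 0.08/12 per month.
Growing perpetuity (Gordon): PV = PMT₁ / (r − g) = 1,600 / (r − 0.0028) = A$413,793.10.

A$413,793.10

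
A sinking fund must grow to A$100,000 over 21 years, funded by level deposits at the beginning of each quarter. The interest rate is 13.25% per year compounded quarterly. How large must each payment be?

Level annuity due; solve FV = PMT × [((1+r)^n − 1)/r] × (1+r) for PMT.
Periodic rate r = 0.1325/4 per quarter; n is counted in quarters.
With n = 84: PMT = 100,000 / ([((1+r)^n − 1)/r] × (1+r)) = A$221.94

A$221.94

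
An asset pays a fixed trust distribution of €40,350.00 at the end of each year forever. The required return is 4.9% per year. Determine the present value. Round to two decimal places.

€823,469.39

Periodic rate r = 0.049 per year.
Level perpetuity: PV = PMT / r = 40,350 / (0.049) = €823,469.39.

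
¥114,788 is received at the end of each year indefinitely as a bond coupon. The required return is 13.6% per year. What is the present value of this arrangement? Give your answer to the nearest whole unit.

Periodic rate r = 0.136 per year.
Level perpetuity: PV = PMT / r = 114,788 / (0.136) = ¥844,029.

¥844,029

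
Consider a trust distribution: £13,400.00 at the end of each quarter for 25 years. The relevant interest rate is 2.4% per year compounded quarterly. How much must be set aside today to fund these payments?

£1,005,454.60

This is an ordinary annuity: 100 payments of £13,400.00 at the end of each quarter.
Periodic rate r = 0.024/4 per quarter; n is counted in quarters.
PV = PMT × [(1 − (1+r)^−n)/r] = 13,400 × [1 − (1+r)^−100] / r = £1,005,454.60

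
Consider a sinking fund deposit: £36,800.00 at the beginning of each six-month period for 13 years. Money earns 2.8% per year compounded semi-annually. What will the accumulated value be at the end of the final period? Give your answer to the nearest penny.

This is an annuity due: 26 deposits of £36,800.00 at the beginning of each six-month period.
Periodic rate r = 0.028/2 per half-year; n is counted in half-years.
FV = PMT × [((1+r)^n − 1)/r] × (1+r) = 36,800 × [(1+r)^26 − 1] / r × (1+r) = £1,160,625.07

£1,160,625.07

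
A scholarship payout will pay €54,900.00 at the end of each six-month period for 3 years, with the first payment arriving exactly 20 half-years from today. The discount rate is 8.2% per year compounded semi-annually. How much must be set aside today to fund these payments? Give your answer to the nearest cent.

€133,691.64

Ordinary annuity of 6 payments, first payment at period 20.
Periodic rate r = 0.082/2 per half-year; n is counted in half-years.
The ordinary-annuity PV formula values the stream one period before the first payment (period 19); discount that back 19 periods:
PV₀ = 54,900 × [1 − (1+r)^−6] / r × (1+r)^−19 = €133,691.64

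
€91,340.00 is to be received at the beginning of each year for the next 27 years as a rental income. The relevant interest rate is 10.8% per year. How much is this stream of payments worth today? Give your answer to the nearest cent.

€878,304.27

This is an annuity due: 27 payments of €91,340.00 at the beginning of each year.
Periodic rate r = 0.108 per year.
PV = PMT × [(1 − (1+r)^−n)/r] × (1+r) = 91,340 × [1 − (1+r)^−27] / r × (1+r) = €878,304.27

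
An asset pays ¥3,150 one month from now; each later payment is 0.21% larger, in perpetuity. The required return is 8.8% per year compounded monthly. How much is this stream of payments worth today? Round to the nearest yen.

¥601,911

Periodic rate r = 0.088/12 per month.
Growing perpetuity (Gordon): PV = PMT₁ / (r − g) = 3,150 / (r − 0.0021) = ¥601,911.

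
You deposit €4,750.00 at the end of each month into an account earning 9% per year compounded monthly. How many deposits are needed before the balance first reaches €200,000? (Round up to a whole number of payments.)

Periodic rate r = 0.09/12 per month; n is counted in months.
Ordinary annuity FV: 200,000 = 4,750 × [((1+r)^n − 1)/r].
(1+r)^n = 1 + 200,000 × r / 4,750, so n = ln(1 + 200,000·r/4,750) / ln(1+r) = 36.73.
Round up to a whole number of payments: n = 37.

37 payments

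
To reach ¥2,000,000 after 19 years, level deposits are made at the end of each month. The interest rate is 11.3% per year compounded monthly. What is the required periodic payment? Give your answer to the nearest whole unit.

Level ordinary annuity; solve FV = PMT × [((1+r)^n − 1)/r] for PMT.
Periodic rate r = 0.113/12 per month; n is counted in months.
With n = 228: PMT = 2,000,000 / ([((1+r)^n − 1)/r]) = ¥2,520

¥2,520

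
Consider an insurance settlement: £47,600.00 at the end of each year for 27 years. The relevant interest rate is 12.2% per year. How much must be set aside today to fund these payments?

This is an ordinary annuity: 27 payments of £47,600.00 at the end of each year.
Periodic rate r = 0.122 per year.
PV = PMT × [(1 − (1+r)^−n)/r] = 47,600 × [1 − (1+r)^−27] / r = £372,728.21

£372,728.21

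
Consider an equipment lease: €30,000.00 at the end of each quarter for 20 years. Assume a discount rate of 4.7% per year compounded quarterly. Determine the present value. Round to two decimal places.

€1,550,363.74

This is an ordinary annuity: 80 payments of €30,000.00 at the end of each quarter.
Periodic rate r = 0.047/4 per quarter; n is counted in quarters.
PV = PMT × [(1 − (1+r)^−n)/r] = 30,000 × [1 − (1+r)^−80] / r = €1,550,363.74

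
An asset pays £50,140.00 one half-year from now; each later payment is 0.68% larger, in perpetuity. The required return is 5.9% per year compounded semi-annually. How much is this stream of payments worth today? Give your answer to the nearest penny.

Periodic rate r = 0.059/2 per half-year.
Growing perpetuity (Gordon): PV = PMT₁ / (r − g) = 50,140 / (r − 0.0068) = £2,208,810.57.

£2,208,810.57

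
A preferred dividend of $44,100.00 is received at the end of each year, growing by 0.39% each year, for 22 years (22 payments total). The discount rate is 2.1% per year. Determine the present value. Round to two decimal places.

$800,397.09

Periodic rate r = 0.021 per year.
Growing ordinary annuity: PV = PMT₁ × [1 − ((1+g)/(1+r))^n] / (r − g) = 44,100 × [1 − ((1+0.0039)/(1+r))^22] / (r − 0.0039) = $800,397.09.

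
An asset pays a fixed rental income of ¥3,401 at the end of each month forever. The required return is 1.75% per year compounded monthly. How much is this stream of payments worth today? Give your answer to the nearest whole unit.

¥2,332,114

Periodic rate r = 0.0175/12 per month.
Level perpetuity: PV = PMT / r = 3,401 / (0.0175/12) = ¥2,332,114.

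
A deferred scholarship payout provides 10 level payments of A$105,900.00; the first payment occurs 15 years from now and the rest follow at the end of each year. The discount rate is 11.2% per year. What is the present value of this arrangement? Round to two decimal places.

Ordinary annuity of 10 payments, first payment at period 15.
Periodic rate r = 0.112 per year.
The ordinary-annuity PV formula values the stream one period before the first payment (period 14); discount that back 14 periods:
PV₀ = 105,900 × [1 − (1+r)^−10] / r × (1+r)^−14 = A$139,911.77

A$139,911.77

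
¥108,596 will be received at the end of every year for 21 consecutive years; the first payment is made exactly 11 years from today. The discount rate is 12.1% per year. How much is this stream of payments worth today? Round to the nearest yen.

¥260,383

Ordinary annuity of 21 payments, first payment at period 11.
Periodic rate r = 0.121 per year.
The ordinary-annuity PV formula values the stream one period before the first payment (period 10); discount that back 10 periods:
PV₀ = 108,596 × [1 − (1+r)^−21] / r × (1+r)^−10 = ¥260,383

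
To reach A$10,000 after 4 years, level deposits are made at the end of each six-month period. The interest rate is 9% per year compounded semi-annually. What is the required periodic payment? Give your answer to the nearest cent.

A$1,066.10

Level ordinary annuity; solve FV = PMT × [((1+r)^n − 1)/r] for PMT.
Periodic rate r = 0.09/2 per half-year; n is counted in half-years.
With n = 8: PMT = 10,000 / ([((1+r)^n − 1)/r]) = A$1,066.10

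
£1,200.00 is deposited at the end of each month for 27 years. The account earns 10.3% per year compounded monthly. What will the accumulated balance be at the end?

This is an ordinary annuity: 324 deposits of £1,200.00 at the end of each month.
Periodic rate r = 0.103/12 per month; n is counted in months.
FV = PMT × [((1+r)^n − 1)/r] = 1,200 × [(1+r)^324 − 1] / r = £2,089,370.04

£2,089,370.04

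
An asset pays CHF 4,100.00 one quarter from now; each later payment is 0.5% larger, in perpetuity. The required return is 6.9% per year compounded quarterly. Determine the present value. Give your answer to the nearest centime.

CHF 334,693.88

Periodic rate r = 0.069/4 per quarter.
Growing perpetuity (Gordon): PV = PMT₁ / (r − g) = 4,100 / (r − 0.005) = CHF 334,693.88.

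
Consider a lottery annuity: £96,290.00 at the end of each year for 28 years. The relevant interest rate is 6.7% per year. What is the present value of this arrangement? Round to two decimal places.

£1,203,332.88

This is an ordinary annuity: 28 payments of £96,290.00 at the end of each year.
Periodic rate r = 0.067 per year.
PV = PMT × [(1 − (1+r)^−n)/r] = 96,290 × [1 − (1+r)^−28] / r = £1,203,332.88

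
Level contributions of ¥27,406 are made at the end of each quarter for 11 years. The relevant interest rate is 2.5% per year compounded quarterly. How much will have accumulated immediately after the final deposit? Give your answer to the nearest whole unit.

¥1,383,036

This is an ordinary annuity: 44 deposits of ¥27,406 at the end of each quarter.
Periodic rate r = 0.025/4 per quarter; n is counted in quarters.
FV = PMT × [((1+r)^n − 1)/r] = 27,406 × [(1+r)^44 − 1] / r = ¥1,383,036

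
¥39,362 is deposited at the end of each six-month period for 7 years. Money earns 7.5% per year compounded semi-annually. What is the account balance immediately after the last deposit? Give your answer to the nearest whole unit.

¥707,782

This is an ordinary annuity: 14 deposits of ¥39,362 at the end of each six-month period.
Periodic rate r = 0.075/2 per half-year; n is counted in half-years.
FV = PMT × [((1+r)^n − 1)/r] = 39,362 × [(1+r)^14 − 1] / r = ¥707,782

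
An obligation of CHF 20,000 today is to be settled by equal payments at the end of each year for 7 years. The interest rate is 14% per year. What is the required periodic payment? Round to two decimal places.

Level ordinary annuity; solve PV = PMT × [(1 − (1+r)^−n)/r] for PMT.
Periodic rate r = 0.14 per year.
With n = 7: PMT = 20,000 / ([(1 − (1+r)^−n)/r]) = CHF 4,663.85

CHF 4,663.85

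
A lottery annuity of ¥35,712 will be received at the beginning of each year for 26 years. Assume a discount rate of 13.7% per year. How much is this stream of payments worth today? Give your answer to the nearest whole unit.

This is an annuity due: 26 payments of ¥35,712 at the beginning of each year.
Periodic rate r = 0.137 per year.
PV = PMT × [(1 − (1+r)^−n)/r] × (1+r) = 35,712 × [1 − (1+r)^−26] / r × (1+r) = ¥285,862

¥285,862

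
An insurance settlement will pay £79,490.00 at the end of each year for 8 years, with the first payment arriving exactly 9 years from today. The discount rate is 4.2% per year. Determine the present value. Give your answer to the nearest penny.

Ordinary annuity of 8 payments, first payment at period 9.
Periodic rate r = 0.042 per year.
The ordinary-annuity PV formula values the stream one period before the first payment (period 8); discount that back 8 periods:
PV₀ = 79,490 × [1 − (1+r)^−8] / r × (1+r)^−8 = £381,930.11

£381,930.11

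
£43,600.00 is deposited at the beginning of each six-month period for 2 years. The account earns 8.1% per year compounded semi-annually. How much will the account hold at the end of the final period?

£192,787.75

This is an annuity due: 4 deposits of £43,600.00 at the beginning of each six-month period.
Periodic rate r = 0.081/2 per half-year; n is counted in half-years.
FV = PMT × [((1+r)^n − 1)/r] × (1+r) = 43,600 × [(1+r)^4 − 1] / r × (1+r) = £192,787.75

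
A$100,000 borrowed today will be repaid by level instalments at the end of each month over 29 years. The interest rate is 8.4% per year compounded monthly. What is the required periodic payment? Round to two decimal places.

Level ordinary annuity; solve PV = PMT × [(1 − (1+r)^−n)/r] for PMT.
Periodic rate r = 0.084/12 per month; n is counted in months.
With n = 348: PMT = 100,000 / ([(1 − (1+r)^−n)/r]) = A$767.76

A$767.76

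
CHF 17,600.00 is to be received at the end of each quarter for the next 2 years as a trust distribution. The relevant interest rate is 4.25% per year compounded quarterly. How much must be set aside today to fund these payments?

This is an ordinary annuity: 8 payments of CHF 17,600.00 at the end of each quarter.
Periodic rate r = 0.0425/4 per quarter; n is counted in quarters.
PV = PMT × [(1 − (1+r)^−n)/r] = 17,600 × [1 − (1+r)^−8] / r = CHF 134,299.63

CHF 134,299.63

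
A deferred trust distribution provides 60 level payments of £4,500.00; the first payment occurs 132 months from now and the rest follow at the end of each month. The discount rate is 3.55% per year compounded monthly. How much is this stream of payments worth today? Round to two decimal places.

£167,781.85

Ordinary annuity of 60 payments, first payment at period 132.
Periodic rate r = 0.0355/12 per month; n is counted in months.
The ordinary-annuity PV formula values the stream one period before the first payment (period 131); discount that back 131 periods:
PV₀ = 4,500 × [1 − (1+r)^−60] / r × (1+r)^−131 = £167,781.85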